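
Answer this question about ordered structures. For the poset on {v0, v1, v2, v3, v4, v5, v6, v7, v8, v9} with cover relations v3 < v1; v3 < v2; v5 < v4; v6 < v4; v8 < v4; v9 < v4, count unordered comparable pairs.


A comparable pair {a,b} has a < b or b < a in the order.
Count unordered pairs where one element is strictly below the other.
Examples: {v1,v3}, {v2,v3}, {v4,v5}, {v4,v6}, ...
Total comparable pairs: 6


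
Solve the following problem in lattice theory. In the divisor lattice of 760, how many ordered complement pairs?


Complement pair (a,b): a meet b = bottom, a join b = top.
Here: gcd(a,b)=1 and lcm(a,b)=760, i.e. a*b=760 with a,b coprime.
Pairs found: (1,760), (5,152), (8,95), (19,40), ... (4 more)
Total ordered pairs: 8


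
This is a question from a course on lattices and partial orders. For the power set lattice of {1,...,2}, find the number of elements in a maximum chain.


A chain is a totally ordered subset; we count the number of elements in a maximum chain.
Compute, for each element x, the size of the longest chain ending at x:
  {}: 1
  {1}: 2
  {2}: 2
  {1,2}: 3
A maximum chain: {} < {1} < {1,2}
Number of elements in the longest chain: 3


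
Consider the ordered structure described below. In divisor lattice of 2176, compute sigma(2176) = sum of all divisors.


sigma(n) = sum of divisors.
Divisors of 2176: [1, 2, 4, 8, 16, 17, 32, 34, 64, 68, 128, 136, 272, 544, 1088, 2176]
Sum = 4590


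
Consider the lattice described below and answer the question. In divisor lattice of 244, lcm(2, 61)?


Join=lcm.
gcd(2,61)=1
lcm=122


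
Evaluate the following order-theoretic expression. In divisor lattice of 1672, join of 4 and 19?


In a divisor lattice, join = lcm (least common multiple).
gcd(4,19) = 1
lcm(4,19) = 4*19/gcd = 76/1 = 76


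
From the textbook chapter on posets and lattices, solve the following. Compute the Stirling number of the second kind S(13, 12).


S(n,k) = k*S(n-1,k) + S(n-1,k-1).
S(12,12) = 1, S(12,11) = 66
S(13,12) = 12*1 + 66 = 12 + 66
S(13,12) = 78


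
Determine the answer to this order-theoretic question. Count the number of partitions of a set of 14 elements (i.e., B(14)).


B(n) = number of set partitions of an n-element set.
B(n) satisfies the recurrence: B(n+1) = sum_k C(n,k)*B(k).
B(14) = 190899322


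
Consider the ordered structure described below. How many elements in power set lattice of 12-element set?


Power set = 2^n.
2^12 = 4096


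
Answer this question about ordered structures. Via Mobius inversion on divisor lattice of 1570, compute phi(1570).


phi(n) = n * prod_{p|n} (1 - 1/p).
Prime divisors of 1570: [2, 5, 157]
phi(1570) = 1570 * (1 - 1/2) * (1 - 1/5) * (1 - 1/157)
phi(1570) = 624


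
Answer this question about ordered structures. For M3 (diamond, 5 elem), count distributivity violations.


Distributive law: a ^ (b v c) = (a ^ b) v (a ^ c).
Check all 5^3 = 125 ordered triples (a,b,c).
  e.g. a=a1, b=a2, c=a3: lhs=a1 != rhs=0
  e.g. a=a1, b=a3, c=a2: lhs=a1 != rhs=0
Total violating triples: 6


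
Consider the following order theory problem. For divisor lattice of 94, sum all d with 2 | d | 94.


Interval [2,94] in divisors of 94: [2, 94]
Sum = 96


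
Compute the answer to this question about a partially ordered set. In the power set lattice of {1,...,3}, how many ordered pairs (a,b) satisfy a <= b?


The order relation is {(a,b) : a <= b}, reflexive so it includes (a,a).
Examples: ({},{}), ({},{1,2}), ({},{1,2,3}), ({},{1,3}), ({},{1}), ...
Total ordered pairs: 27


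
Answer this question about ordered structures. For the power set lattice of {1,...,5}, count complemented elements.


An element a is complemented if some b has a meet b = bottom, a join b = top.
every subset A has complement S\A, so all elements are complemented.
Complemented elements: {}, {1}, {2}, {3}, {4}, {5}, ... (26 more)
Count: 32


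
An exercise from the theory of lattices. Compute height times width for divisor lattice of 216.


Height = length of longest chain minus 1; width = size of largest antichain.
A maximum chain: 1 | 3 | 9 | 27 | 54 | 108 | 216  (height 6).
A maximum antichain: {8, 12, 18, 27}  (width 4).
Product = 6 * 4 = 24


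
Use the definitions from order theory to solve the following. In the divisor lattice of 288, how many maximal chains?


A maximal chain goes from the minimum element to a maximal element via cover relations.
Counting all min-to-max paths in the cover graph.
Total maximal chains: 21


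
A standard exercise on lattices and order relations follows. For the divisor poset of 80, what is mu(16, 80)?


In a divisor lattice, mu(a,b) = mu(b/a) where mu is the classical Mobius function.
b/a = 80/16 = 5
Prime factorization of 5: primes [5]
5 is squarefree with 1 prime factor(s), so mu(5) = (-1)^1 = -1


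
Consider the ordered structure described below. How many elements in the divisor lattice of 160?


Divisors of 160: [1, 2, 4, 5, 8, 10, 16, 20, 32, 40, 80, 160]
Count: 12


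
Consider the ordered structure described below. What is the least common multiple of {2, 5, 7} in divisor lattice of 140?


In a divisor lattice, join = lcm (least common multiple).
Compute lcm iteratively: start with first element, then lcm(current, next).
Elements: [2, 5, 7]
lcm(2,5) = 10
lcm(10,7) = 70
Final lcm = 70


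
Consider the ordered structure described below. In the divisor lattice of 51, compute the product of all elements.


Divisors of 51: [1, 3, 17, 51]
Product = n^(d(n)/2) = 51^(4/2)
Product = 2601


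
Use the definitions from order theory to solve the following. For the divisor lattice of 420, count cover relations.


A cover relation a -< b holds when a < b with no c strictly between.
Cover relations:
  1 -< 2
  1 -< 3
  1 -< 5
  1 -< 7
  2 -< 4
  2 -< 6
  2 -< 10
  2 -< 14
  ...44 more
Total: 52


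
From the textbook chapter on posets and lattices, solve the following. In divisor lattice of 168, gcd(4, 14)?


Meet=gcd.
gcd(4,14)=2


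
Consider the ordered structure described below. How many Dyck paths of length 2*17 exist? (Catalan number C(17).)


C(n) = C(2n, n) / (n+1).
C(34, 17) = 2333606220
C(17) = 2333606220 / 18 = 129644790


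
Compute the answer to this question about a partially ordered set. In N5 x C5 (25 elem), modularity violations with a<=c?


Modular law: if a <= c then a v (b ^ c) = (a v b) ^ c.
Check all triples (a,b,c) with a <= c among 25 elements.
  e.g. a=(a,0), b=(c,0), c=(b,0): lhs=(a,0) != rhs=(b,0)
  e.g. a=(a,0), b=(c,1), c=(b,0): lhs=(a,0) != rhs=(b,0)
Total violating triples: 75


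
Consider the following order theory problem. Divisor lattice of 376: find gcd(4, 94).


In a divisor lattice, meet = gcd (greatest common divisor).
By Euclidean algorithm or factoring: gcd(4,94) = 2


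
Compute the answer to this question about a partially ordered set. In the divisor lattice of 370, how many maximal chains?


A maximal chain goes from the minimum element to a maximal element via cover relations.
Counting all min-to-max paths in the cover graph.
Total maximal chains: 6


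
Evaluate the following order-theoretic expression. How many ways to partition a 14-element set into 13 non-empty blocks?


S(n,k) = k*S(n-1,k) + S(n-1,k-1).
S(13,13) = 1, S(13,12) = 78
S(14,13) = 13*1 + 78 = 13 + 78
S(14,13) = 91


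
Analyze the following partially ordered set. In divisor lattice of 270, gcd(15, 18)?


Meet=gcd.
gcd(15,18)=3


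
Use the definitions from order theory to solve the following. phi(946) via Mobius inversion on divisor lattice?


phi(n) = n * prod_{p|n} (1 - 1/p).
Prime divisors of 946: [2, 11, 43]
phi(946) = 946 * (1 - 1/2) * (1 - 1/11) * (1 - 1/43)
phi(946) = 420


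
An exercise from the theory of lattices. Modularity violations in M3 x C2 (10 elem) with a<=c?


Modular law: if a <= c then a v (b ^ c) = (a v b) ^ c.
Check all triples (a,b,c) with a <= c among 10 elements.
This lattice is modular (diamonds M_m and their chain-products are modular).
Total violating triples: 0


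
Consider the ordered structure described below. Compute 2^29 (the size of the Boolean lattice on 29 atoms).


Power set = 2^n.
2^29 = 536870912


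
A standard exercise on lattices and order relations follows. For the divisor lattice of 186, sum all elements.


sigma(n) = sum of divisors.
Divisors of 186: [1, 2, 3, 6, 31, 62, 93, 186]
Sum = 384


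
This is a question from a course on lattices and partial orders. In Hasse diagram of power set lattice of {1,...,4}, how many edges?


A cover relation a -< b holds when a < b with no c strictly between.
Cover relations:
  {} -< {1}
  {} -< {2}
  {} -< {3}
  {} -< {4}
  {1} -< {1,2}
  {1} -< {1,3}
  {1} -< {1,4}
  {2} -< {1,2}
  ...24 more
Total: 32


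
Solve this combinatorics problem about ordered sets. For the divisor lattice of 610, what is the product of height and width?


Height = length of longest chain minus 1; width = size of largest antichain.
A maximum chain: 1 | 61 | 305 | 610  (height 3).
A maximum antichain: {2, 5, 61}  (width 3).
Product = 3 * 3 = 9


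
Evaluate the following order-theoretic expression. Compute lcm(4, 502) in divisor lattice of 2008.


In a divisor lattice, join = lcm (least common multiple).
gcd(4,502) = 2
lcm(4,502) = 4*502/gcd = 2008/2 = 1004


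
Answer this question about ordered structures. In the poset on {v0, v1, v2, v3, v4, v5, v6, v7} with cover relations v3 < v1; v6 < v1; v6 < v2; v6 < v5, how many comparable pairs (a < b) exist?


A comparable pair {a,b} has a < b or b < a in the order.
Count unordered pairs where one element is strictly below the other.
Examples: {v1,v3}, {v1,v6}, {v2,v6}, {v5,v6}
Total comparable pairs: 4


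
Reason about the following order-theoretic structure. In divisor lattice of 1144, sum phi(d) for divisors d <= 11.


Divisors of 1144 up to 11: [1, 2, 4, 8, 11]
phi values: [1, 1, 2, 4, 10]
Sum = 18


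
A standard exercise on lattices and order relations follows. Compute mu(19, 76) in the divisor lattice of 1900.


In a divisor lattice, mu(a,b) = mu(b/a) where mu is the classical Mobius function.
b/a = 76/19 = 4
Prime factorization of 4: primes [2]
4 is not squarefree, so mu(4) = 0


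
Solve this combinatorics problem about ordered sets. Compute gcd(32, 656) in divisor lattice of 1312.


In a divisor lattice, meet = gcd (greatest common divisor).
By Euclidean algorithm or factoring: gcd(32,656) = 16


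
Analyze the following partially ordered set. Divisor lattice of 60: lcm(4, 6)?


Join=lcm.
gcd(4,6)=2
lcm=12


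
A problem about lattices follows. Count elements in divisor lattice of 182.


Divisors of 182: [1, 2, 7, 13, 14, 26, 91, 182]
Count: 8


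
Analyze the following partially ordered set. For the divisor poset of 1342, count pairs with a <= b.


The order relation is {(a,b) : a <= b}, reflexive so it includes (a,a).
Examples: (1,1), (1,11), (1,122), (1,1342), (1,2), ...
Total ordered pairs: 27


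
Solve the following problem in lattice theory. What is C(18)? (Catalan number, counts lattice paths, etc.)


C(n) = C(2n, n) / (n+1).
C(36, 18) = 9075135300
C(18) = 9075135300 / 19 = 477638700


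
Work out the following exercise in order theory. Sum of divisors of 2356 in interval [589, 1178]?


Interval [589,1178] in divisors of 2356: [589, 1178]
Sum = 1767


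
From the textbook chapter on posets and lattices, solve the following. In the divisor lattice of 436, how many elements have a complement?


An element a is complemented if some b has a meet b = bottom, a join b = top.
a is complemented iff gcd(a, n/a)=1, i.e. a is a unitary divisor of 436.
Complemented elements: 1, 4, 109, 436
Count: 4


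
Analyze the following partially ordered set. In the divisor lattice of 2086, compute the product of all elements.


Divisors of 2086: [1, 2, 7, 14, 149, 298, 1043, 2086]
Product = n^(d(n)/2) = 2086^(8/2)
Product = 18934647148816


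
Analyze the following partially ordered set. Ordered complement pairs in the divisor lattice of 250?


Complement pair (a,b): a meet b = bottom, a join b = top.
Here: gcd(a,b)=1 and lcm(a,b)=250, i.e. a*b=250 with a,b coprime.
Pairs found: (1,250), (2,125), (125,2), (250,1)
Total ordered pairs: 4


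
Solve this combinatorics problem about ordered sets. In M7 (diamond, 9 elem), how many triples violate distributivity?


Distributive law: a ^ (b v c) = (a ^ b) v (a ^ c).
Check all 9^3 = 729 ordered triples (a,b,c).
  e.g. a=a1, b=a2, c=a3: lhs=a1 != rhs=0
  e.g. a=a1, b=a2, c=a4: lhs=a1 != rhs=0
Total violating triples: 210


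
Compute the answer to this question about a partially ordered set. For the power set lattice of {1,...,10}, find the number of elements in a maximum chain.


A chain is a totally ordered subset; we count the number of elements in a maximum chain.
Compute, for each element x, the size of the longest chain ending at x:
  {}: 1
  {1}: 2
  {2}: 2
  {3}: 2
  {4}: 2
  {5}: 2
  ...
A maximum chain: {} < {1} < {1,2} < {1,2,3} < {1,2,3,4} < {1,2,3,4,5} < {1,2,3,4,5,6} < {1,2,3,4,5,6,7} < {1,2,3,4,5,6,7,8} < {1,2,3,4,5,6,7,8,9} < {1,2,3,4,5,6,7,8,9,10}
Number of elements in the longest chain: 11


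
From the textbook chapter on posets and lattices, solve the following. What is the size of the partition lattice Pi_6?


B(n) = number of set partitions of an n-element set.
B(n) satisfies the recurrence: B(n+1) = sum_k C(n,k)*B(k).
B(6) = 203


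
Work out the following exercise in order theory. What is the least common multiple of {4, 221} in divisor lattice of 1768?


In a divisor lattice, join = lcm (least common multiple).
Compute lcm iteratively: start with first element, then lcm(current, next).
Elements: [4, 221]
lcm(4,221) = 884
Final lcm = 884


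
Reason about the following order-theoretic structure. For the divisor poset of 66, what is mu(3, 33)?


In a divisor lattice, mu(a,b) = mu(b/a) where mu is the classical Mobius function.
b/a = 33/3 = 11
Prime factorization of 11: primes [11]
11 is squarefree with 1 prime factor(s), so mu(11) = (-1)^1 = -1


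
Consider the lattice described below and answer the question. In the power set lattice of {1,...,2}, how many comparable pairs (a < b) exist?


A comparable pair {a,b} has a < b or b < a in the order.
Count unordered pairs where one element is strictly below the other.
Examples: {{},{1}}, {{},{2}}, {{},{1,2}}, {{1},{1,2}}, ...
Total comparable pairs: 5


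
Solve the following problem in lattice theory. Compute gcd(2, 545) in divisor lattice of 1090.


In a divisor lattice, meet = gcd (greatest common divisor).
By Euclidean algorithm or factoring: gcd(2,545) = 1


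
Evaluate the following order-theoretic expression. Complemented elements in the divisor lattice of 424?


An element a is complemented if some b has a meet b = bottom, a join b = top.
a is complemented iff gcd(a, n/a)=1, i.e. a is a unitary divisor of 424.
Complemented elements: 1, 8, 53, 424
Count: 4


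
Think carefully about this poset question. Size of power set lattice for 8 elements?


Power set = 2^n.
2^8 = 256


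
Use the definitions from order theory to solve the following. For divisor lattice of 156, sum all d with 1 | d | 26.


Interval [1,26] in divisors of 156: [1, 2, 13, 26]
Sum = 42


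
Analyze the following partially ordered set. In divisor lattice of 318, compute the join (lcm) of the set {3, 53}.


In a divisor lattice, join = lcm (least common multiple).
Compute lcm iteratively: start with first element, then lcm(current, next).
Elements: [3, 53]
lcm(3,53) = 159
Final lcm = 159


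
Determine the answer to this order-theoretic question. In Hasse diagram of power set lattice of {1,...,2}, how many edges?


A cover relation a -< b holds when a < b with no c strictly between.
Cover relations:
  {} -< {1}
  {} -< {2}
  {1} -< {1,2}
  {2} -< {1,2}
Total: 4


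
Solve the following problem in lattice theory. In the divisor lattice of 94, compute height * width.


Height = length of longest chain minus 1; width = size of largest antichain.
A maximum chain: 1 | 47 | 94  (height 2).
A maximum antichain: {2, 47}  (width 2).
Product = 2 * 2 = 4


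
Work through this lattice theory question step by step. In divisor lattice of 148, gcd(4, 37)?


Meet=gcd.
gcd(4,37)=1


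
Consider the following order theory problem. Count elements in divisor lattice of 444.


Divisors of 444: [1, 2, 3, 4, 6, 12, 37, 74, 111, 148, 222, 444]
Count: 12


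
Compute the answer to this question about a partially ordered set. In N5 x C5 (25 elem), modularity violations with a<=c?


Modular law: if a <= c then a v (b ^ c) = (a v b) ^ c.
Check all triples (a,b,c) with a <= c among 25 elements.
  e.g. a=(a,0), b=(c,0), c=(b,0): lhs=(a,0) != rhs=(b,0)
  e.g. a=(a,0), b=(c,1), c=(b,0): lhs=(a,0) != rhs=(b,0)
Total violating triples: 75


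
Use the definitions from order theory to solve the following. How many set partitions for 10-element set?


B(n) = number of set partitions of an n-element set.
B(n) satisfies the recurrence: B(n+1) = sum_k C(n,k)*B(k).
B(10) = 115975


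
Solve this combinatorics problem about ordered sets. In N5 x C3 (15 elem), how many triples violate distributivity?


Distributive law: a ^ (b v c) = (a ^ b) v (a ^ c).
Check all 15^3 = 3375 ordered triples (a,b,c).
  e.g. a=(b,0), b=(a,0), c=(c,0): lhs=(b,0) != rhs=(a,0)
  e.g. a=(b,0), b=(a,0), c=(c,1): lhs=(b,0) != rhs=(a,0)
Total violating triples: 54


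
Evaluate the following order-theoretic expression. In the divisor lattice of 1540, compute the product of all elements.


Divisors of 1540: [1, 2, 4, 5, 7, 10, 11, 14, 20, 22, 28, 35, 44, 55, 70, 77, 110, 140, 154, 220, 308, 385, 770, 1540]
Product = n^(d(n)/2) = 1540^(24/2)
Product = 177929783385962838621884416000000000000


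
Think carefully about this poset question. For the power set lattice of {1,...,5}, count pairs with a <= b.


The order relation is {(a,b) : a <= b}, reflexive so it includes (a,a).
Examples: ({},{}), ({},{1,2}), ({},{1,2,3}), ({},{1,2,3,4}), ({},{1,2,3,4,5}), ...
Total ordered pairs: 243


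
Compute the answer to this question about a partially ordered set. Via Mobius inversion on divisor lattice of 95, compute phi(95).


phi(n) = n * prod_{p|n} (1 - 1/p).
Prime divisors of 95: [5, 19]
phi(95) = 95 * (1 - 1/5) * (1 - 1/19)
phi(95) = 72


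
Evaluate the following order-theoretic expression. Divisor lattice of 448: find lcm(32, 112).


In a divisor lattice, join = lcm (least common multiple).
gcd(32,112) = 16
lcm(32,112) = 32*112/gcd = 3584/16 = 224


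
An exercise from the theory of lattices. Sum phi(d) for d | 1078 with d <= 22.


Divisors of 1078 up to 22: [1, 2, 7, 11, 14, 22]
phi values: [1, 1, 6, 10, 6, 10]
Sum = 34


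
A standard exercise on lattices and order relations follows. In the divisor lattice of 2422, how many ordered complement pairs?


Complement pair (a,b): a meet b = bottom, a join b = top.
Here: gcd(a,b)=1 and lcm(a,b)=2422, i.e. a*b=2422 with a,b coprime.
Pairs found: (1,2422), (2,1211), (7,346), (14,173), ... (4 more)
Total ordered pairs: 8


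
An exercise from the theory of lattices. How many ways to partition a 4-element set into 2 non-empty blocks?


S(n,k) = k*S(n-1,k) + S(n-1,k-1).
S(3,2) = 3, S(3,1) = 1
S(4,2) = 2*3 + 1 = 6 + 1
S(4,2) = 7


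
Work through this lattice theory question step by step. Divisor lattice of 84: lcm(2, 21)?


Join=lcm.
gcd(2,21)=1
lcm=42


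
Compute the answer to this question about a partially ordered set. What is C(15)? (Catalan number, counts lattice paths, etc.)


C(n) = C(2n, n) / (n+1).
C(30, 15) = 155117520
C(15) = 155117520 / 16 = 9694845


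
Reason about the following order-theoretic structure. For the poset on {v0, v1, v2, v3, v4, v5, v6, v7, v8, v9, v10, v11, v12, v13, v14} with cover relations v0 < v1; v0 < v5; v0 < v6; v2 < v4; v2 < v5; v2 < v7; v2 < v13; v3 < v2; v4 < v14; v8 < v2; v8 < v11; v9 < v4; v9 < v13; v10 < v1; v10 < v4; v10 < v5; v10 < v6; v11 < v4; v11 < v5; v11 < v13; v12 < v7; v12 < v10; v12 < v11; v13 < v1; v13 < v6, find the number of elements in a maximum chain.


A chain is a totally ordered subset; we count the number of elements in a maximum chain.
Compute, for each element x, the size of the longest chain ending at x:
  v0: 1
  v3: 1
  v8: 1
  v9: 1
  v12: 1
  v10: 2
  ...
A maximum chain: v3 < v2 < v13 < v1
Number of elements in the longest chain: 4


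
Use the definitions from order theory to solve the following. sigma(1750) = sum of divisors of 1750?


sigma(n) = sum of divisors.
Divisors of 1750: [1, 2, 5, 7, 10, 14, 25, 35, 50, 70, 125, 175, 250, 350, 875, 1750]
Sum = 3744


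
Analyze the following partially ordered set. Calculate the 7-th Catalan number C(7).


C(n) = C(2n, n) / (n+1).
C(14, 7) = 3432
C(7) = 3432 / 8 = 429


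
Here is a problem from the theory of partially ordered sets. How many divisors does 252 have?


Divisors of 252: [1, 2, 3, 4, 6, 7, 9, 12, 14, 18, 21, 28, 36, 42, 63, 84, 126, 252]
Count: 18


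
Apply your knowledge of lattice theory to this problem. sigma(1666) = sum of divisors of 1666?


sigma(n) = sum of divisors.
Divisors of 1666: [1, 2, 7, 14, 17, 34, 49, 98, 119, 238, 833, 1666]
Sum = 3078


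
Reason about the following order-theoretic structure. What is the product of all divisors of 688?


Divisors of 688: [1, 2, 4, 8, 16, 43, 86, 172, 344, 688]
Product = n^(d(n)/2) = 688^(10/2)
Product = 154149525127168


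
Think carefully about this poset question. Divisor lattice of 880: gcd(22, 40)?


Meet=gcd.
gcd(22,40)=2


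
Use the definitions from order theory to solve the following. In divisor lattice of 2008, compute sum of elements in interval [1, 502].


Interval [1,502] in divisors of 2008: [1, 2, 251, 502]
Sum = 756


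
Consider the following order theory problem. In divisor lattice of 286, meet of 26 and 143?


In a divisor lattice, meet = gcd (greatest common divisor).
By Euclidean algorithm or factoring: gcd(26,143) = 13


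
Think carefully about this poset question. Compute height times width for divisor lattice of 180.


Height = length of longest chain minus 1; width = size of largest antichain.
A maximum chain: 1 | 5 | 15 | 45 | 90 | 180  (height 5).
A maximum antichain: {4, 6, 9, 10, 15}  (width 5).
Product = 5 * 5 = 25


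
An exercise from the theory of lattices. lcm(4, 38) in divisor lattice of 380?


Join=lcm.
gcd(4,38)=2
lcm=76


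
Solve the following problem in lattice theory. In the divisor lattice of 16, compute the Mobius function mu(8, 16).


In a divisor lattice, mu(a,b) = mu(b/a) where mu is the classical Mobius function.
b/a = 16/8 = 2
Prime factorization of 2: primes [2]
2 is squarefree with 1 prime factor(s), so mu(2) = (-1)^1 = -1


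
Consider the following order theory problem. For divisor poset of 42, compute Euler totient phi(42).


phi(n) = n * prod_{p|n} (1 - 1/p).
Prime divisors of 42: [2, 3, 7]
phi(42) = 42 * (1 - 1/2) * (1 - 1/3) * (1 - 1/7)
phi(42) = 12


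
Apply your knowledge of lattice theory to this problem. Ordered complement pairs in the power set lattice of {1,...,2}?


Complement pair (a,b): a meet b = bottom, a join b = top.
Here: A intersect B = {} and A union B = {1,...,2}.
Pairs found: ({},{1,2}), ({1},{2}), ({2},{1}), ({1,2},{})
Total ordered pairs: 4


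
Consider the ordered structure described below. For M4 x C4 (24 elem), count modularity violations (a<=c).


Modular law: if a <= c then a v (b ^ c) = (a v b) ^ c.
Check all triples (a,b,c) with a <= c among 24 elements.
This lattice is modular (diamonds M_m and their chain-products are modular).
Total violating triples: 0


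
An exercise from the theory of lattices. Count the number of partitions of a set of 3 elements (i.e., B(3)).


B(n) = number of set partitions of an n-element set.
B(n) satisfies the recurrence: B(n+1) = sum_k C(n,k)*B(k).
B(3) = 5


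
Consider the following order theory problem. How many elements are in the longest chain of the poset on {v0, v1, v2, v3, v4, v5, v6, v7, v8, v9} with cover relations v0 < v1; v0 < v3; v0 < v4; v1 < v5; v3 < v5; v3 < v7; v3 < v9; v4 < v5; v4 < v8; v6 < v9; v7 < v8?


A chain is a totally ordered subset; we count the number of elements in a maximum chain.
Compute, for each element x, the size of the longest chain ending at x:
  v0: 1
  v2: 1
  v6: 1
  v1: 2
  v3: 2
  v4: 2
  ...
A maximum chain: v0 < v3 < v7 < v8
Number of elements in the longest chain: 4


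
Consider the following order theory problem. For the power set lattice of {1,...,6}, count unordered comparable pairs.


A comparable pair {a,b} has a < b or b < a in the order.
Count unordered pairs where one element is strictly below the other.
Examples: {{},{1}}, {{},{2}}, {{},{3}}, {{},{4}}, ...
Total comparable pairs: 665


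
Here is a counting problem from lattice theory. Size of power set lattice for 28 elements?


Power set = 2^n.
2^28 = 268435456


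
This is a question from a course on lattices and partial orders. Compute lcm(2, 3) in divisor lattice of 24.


In a divisor lattice, join = lcm (least common multiple).
gcd(2,3) = 1
lcm(2,3) = 2*3/gcd = 6/1 = 6


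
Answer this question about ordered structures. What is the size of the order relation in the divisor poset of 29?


The order relation is {(a,b) : a <= b}, reflexive so it includes (a,a).
Examples: (1,1), (1,29), (29,29)
Total ordered pairs: 3


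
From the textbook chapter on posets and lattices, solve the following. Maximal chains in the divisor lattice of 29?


A maximal chain goes from the minimum element to a maximal element via cover relations.
Counting all min-to-max paths in the cover graph.
Total maximal chains: 1


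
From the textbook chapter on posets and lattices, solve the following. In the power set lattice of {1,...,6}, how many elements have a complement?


An element a is complemented if some b has a meet b = bottom, a join b = top.
every subset A has complement S\A, so all elements are complemented.
Complemented elements: {}, {1}, {2}, {3}, {4}, {5}, ... (58 more)
Count: 64


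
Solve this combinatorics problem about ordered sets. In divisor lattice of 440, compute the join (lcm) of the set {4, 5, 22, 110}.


In a divisor lattice, join = lcm (least common multiple).
Compute lcm iteratively: start with first element, then lcm(current, next).
Elements: [4, 5, 22, 110]
lcm(4,5) = 20
lcm(20,22) = 220
lcm(220,110) = 220
Final lcm = 220


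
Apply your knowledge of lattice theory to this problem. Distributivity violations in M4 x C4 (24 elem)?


Distributive law: a ^ (b v c) = (a ^ b) v (a ^ c).
Check all 24^3 = 13824 ordered triples (a,b,c).
  e.g. a=(a1,0), b=(a2,0), c=(a3,0): lhs=(a1,0) != rhs=(0,0)
  e.g. a=(a1,0), b=(a2,0), c=(a3,1): lhs=(a1,0) != rhs=(0,0)
Total violating triples: 1536


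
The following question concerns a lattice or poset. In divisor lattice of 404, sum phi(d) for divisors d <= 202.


Divisors of 404 up to 202: [1, 2, 4, 101, 202]
phi values: [1, 1, 2, 100, 100]
Sum = 204


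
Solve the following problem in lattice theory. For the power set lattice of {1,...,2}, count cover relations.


A cover relation a -< b holds when a < b with no c strictly between.
Cover relations:
  {} -< {1}
  {} -< {2}
  {1} -< {1,2}
  {2} -< {1,2}
Total: 4


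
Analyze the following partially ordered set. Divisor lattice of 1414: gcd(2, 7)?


Meet=gcd.
gcd(2,7)=1


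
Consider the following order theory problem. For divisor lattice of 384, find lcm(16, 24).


In a divisor lattice, join = lcm (least common multiple).
Compute lcm iteratively: start with first element, then lcm(current, next).
Elements: [16, 24]
lcm(16,24) = 48
Final lcm = 48


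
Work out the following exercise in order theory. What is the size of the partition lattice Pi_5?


B(n) = number of set partitions of an n-element set.
B(n) satisfies the recurrence: B(n+1) = sum_k C(n,k)*B(k).
B(5) = 52


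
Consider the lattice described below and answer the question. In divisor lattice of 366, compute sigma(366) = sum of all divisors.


sigma(n) = sum of divisors.
Divisors of 366: [1, 2, 3, 6, 61, 122, 183, 366]
Sum = 744


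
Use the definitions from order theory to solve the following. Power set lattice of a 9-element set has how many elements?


Power set = 2^n.
2^9 = 512


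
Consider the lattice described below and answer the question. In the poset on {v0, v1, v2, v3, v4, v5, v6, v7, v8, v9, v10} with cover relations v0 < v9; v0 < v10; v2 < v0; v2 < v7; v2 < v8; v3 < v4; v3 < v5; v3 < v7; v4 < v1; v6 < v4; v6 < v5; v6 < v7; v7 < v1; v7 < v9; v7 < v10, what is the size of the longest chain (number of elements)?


A chain is a totally ordered subset; we count the number of elements in a maximum chain.
Compute, for each element x, the size of the longest chain ending at x:
  v2: 1
  v3: 1
  v6: 1
  v0: 2
  v8: 2
  v4: 2
  ...
A maximum chain: v3 < v4 < v1
Number of elements in the longest chain: 3


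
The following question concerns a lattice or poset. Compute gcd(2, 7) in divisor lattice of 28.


In a divisor lattice, meet = gcd (greatest common divisor).
By Euclidean algorithm or factoring: gcd(2,7) = 1


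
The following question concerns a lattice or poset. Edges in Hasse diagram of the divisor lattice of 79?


A cover relation a -< b holds when a < b with no c strictly between.
Cover relations:
  1 -< 79
Total: 1


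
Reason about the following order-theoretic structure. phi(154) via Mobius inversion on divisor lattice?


phi(n) = n * prod_{p|n} (1 - 1/p).
Prime divisors of 154: [2, 7, 11]
phi(154) = 154 * (1 - 1/2) * (1 - 1/7) * (1 - 1/11)
phi(154) = 60


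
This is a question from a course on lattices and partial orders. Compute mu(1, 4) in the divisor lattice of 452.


In a divisor lattice, mu(a,b) = mu(b/a) where mu is the classical Mobius function.
b/a = 4/1 = 4
Prime factorization of 4: primes [2]
4 is not squarefree, so mu(4) = 0


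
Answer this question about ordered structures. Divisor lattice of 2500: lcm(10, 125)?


Join=lcm.
gcd(10,125)=5
lcm=250


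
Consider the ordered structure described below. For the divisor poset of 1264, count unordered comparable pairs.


A comparable pair {a,b} has a < b or b < a in the order.
Count unordered pairs where one element is strictly below the other.
Examples: {1,2}, {1,4}, {1,8}, {1,16}, ...
Total comparable pairs: 35


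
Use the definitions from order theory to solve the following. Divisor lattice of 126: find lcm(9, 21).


In a divisor lattice, join = lcm (least common multiple).
gcd(9,21) = 3
lcm(9,21) = 9*21/gcd = 189/3 = 63


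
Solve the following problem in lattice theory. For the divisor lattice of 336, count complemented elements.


An element a is complemented if some b has a meet b = bottom, a join b = top.
a is complemented iff gcd(a, n/a)=1, i.e. a is a unitary divisor of 336.
Complemented elements: 1, 3, 7, 16, 21, 48, ... (2 more)
Count: 8


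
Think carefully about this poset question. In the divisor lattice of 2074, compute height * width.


Height = length of longest chain minus 1; width = size of largest antichain.
A maximum chain: 1 | 61 | 1037 | 2074  (height 3).
A maximum antichain: {2, 17, 61}  (width 3).
Product = 3 * 3 = 9


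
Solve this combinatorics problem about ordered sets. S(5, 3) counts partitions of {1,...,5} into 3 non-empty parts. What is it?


S(n,k) = k*S(n-1,k) + S(n-1,k-1).
S(4,3) = 6, S(4,2) = 7
S(5,3) = 3*6 + 7 = 18 + 7
S(5,3) = 25


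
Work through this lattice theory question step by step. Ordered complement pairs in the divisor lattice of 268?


Complement pair (a,b): a meet b = bottom, a join b = top.
Here: gcd(a,b)=1 and lcm(a,b)=268, i.e. a*b=268 with a,b coprime.
Pairs found: (1,268), (4,67), (67,4), (268,1)
Total ordered pairs: 4


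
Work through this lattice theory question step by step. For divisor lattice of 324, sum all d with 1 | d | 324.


Interval [1,324] in divisors of 324: [1, 2, 3, 4, 6, 9, 12, 18, 27, 36, 54, 81, 108, 162, 324]
Sum = 847


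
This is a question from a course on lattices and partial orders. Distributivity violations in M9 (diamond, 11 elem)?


Distributive law: a ^ (b v c) = (a ^ b) v (a ^ c).
Check all 11^3 = 1331 ordered triples (a,b,c).
  e.g. a=a1, b=a2, c=a3: lhs=a1 != rhs=0
  e.g. a=a1, b=a2, c=a4: lhs=a1 != rhs=0
Total violating triples: 504


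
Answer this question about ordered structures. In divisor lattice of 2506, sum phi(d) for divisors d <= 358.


Divisors of 2506 up to 358: [1, 2, 7, 14, 179, 358]
phi values: [1, 1, 6, 6, 178, 178]
Sum = 370


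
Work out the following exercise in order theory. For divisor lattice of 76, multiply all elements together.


Divisors of 76: [1, 2, 4, 19, 38, 76]
Product = n^(d(n)/2) = 76^(6/2)
Product = 438976


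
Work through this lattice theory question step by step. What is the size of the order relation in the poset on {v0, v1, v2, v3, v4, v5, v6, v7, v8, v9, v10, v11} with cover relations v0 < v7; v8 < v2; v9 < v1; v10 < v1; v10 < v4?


The order relation is {(a,b) : a <= b}, reflexive so it includes (a,a).
Examples: (v0,v0), (v0,v7), (v1,v1), (v10,v1), (v10,v10), ...
Total ordered pairs: 17


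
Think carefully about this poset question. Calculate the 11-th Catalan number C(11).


C(n) = C(2n, n) / (n+1).
C(22, 11) = 705432
C(11) = 705432 / 12 = 58786


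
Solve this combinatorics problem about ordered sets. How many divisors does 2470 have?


Divisors of 2470: [1, 2, 5, 10, 13, 19, 26, 38, 65, 95, 130, 190, 247, 494, 1235, 2470]
Count: 16


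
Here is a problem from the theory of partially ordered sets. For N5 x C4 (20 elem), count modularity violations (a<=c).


Modular law: if a <= c then a v (b ^ c) = (a v b) ^ c.
Check all triples (a,b,c) with a <= c among 20 elements.
  e.g. a=(a,0), b=(c,0), c=(b,0): lhs=(a,0) != rhs=(b,0)
  e.g. a=(a,0), b=(c,1), c=(b,0): lhs=(a,0) != rhs=(b,0)
Total violating triples: 40


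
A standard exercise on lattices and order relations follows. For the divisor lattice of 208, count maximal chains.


A maximal chain goes from the minimum element to a maximal element via cover relations.
Counting all min-to-max paths in the cover graph.
Total maximal chains: 5


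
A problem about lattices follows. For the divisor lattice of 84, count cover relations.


A cover relation a -< b holds when a < b with no c strictly between.
Cover relations:
  1 -< 2
  1 -< 3
  1 -< 7
  2 -< 4
  2 -< 6
  2 -< 14
  3 -< 6
  3 -< 21
  ...12 more
Total: 20


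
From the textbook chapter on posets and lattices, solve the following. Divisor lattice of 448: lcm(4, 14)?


Join=lcm.
gcd(4,14)=2
lcm=28


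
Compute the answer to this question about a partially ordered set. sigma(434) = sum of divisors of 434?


sigma(n) = sum of divisors.
Divisors of 434: [1, 2, 7, 14, 31, 62, 217, 434]
Sum = 768


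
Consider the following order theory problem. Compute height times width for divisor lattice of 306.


Height = length of longest chain minus 1; width = size of largest antichain.
A maximum chain: 1 | 17 | 51 | 153 | 306  (height 4).
A maximum antichain: {6, 9, 34, 51}  (width 4).
Product = 4 * 4 = 16


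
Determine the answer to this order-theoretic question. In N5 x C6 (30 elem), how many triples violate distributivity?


Distributive law: a ^ (b v c) = (a ^ b) v (a ^ c).
Check all 30^3 = 27000 ordered triples (a,b,c).
  e.g. a=(b,0), b=(a,0), c=(c,0): lhs=(b,0) != rhs=(a,0)
  e.g. a=(b,0), b=(a,0), c=(c,1): lhs=(b,0) != rhs=(a,0)
Total violating triples: 432


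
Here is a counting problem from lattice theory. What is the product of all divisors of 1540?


Divisors of 1540: [1, 2, 4, 5, 7, 10, 11, 14, 20, 22, 28, 35, 44, 55, 70, 77, 110, 140, 154, 220, 308, 385, 770, 1540]
Product = n^(d(n)/2) = 1540^(24/2)
Product = 177929783385962838621884416000000000000


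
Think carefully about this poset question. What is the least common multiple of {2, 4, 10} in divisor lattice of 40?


In a divisor lattice, join = lcm (least common multiple).
Compute lcm iteratively: start with first element, then lcm(current, next).
Elements: [2, 4, 10]
lcm(2,4) = 4
lcm(4,10) = 20
Final lcm = 20


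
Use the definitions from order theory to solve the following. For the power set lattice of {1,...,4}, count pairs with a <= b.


The order relation is {(a,b) : a <= b}, reflexive so it includes (a,a).
Examples: ({},{}), ({},{1,2}), ({},{1,2,3}), ({},{1,2,3,4}), ({},{1,2,4}), ...
Total ordered pairs: 81


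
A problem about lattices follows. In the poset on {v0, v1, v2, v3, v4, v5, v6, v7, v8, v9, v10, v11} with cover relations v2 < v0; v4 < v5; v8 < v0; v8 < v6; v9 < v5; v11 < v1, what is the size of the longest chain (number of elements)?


A chain is a totally ordered subset; we count the number of elements in a maximum chain.
Compute, for each element x, the size of the longest chain ending at x:
  v2: 1
  v3: 1
  v4: 1
  v7: 1
  v8: 1
  v9: 1
  ...
A maximum chain: v2 < v0
Number of elements in the longest chain: 2


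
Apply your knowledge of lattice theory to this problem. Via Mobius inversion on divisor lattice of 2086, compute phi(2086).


phi(n) = n * prod_{p|n} (1 - 1/p).
Prime divisors of 2086: [2, 7, 149]
phi(2086) = 2086 * (1 - 1/2) * (1 - 1/7) * (1 - 1/149)
phi(2086) = 888


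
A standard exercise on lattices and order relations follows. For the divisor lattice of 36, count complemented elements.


An element a is complemented if some b has a meet b = bottom, a join b = top.
a is complemented iff gcd(a, n/a)=1, i.e. a is a unitary divisor of 36.
Complemented elements: 1, 4, 9, 36
Count: 4


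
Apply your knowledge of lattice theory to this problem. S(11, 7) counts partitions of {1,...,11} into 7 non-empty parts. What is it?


S(n,k) = k*S(n-1,k) + S(n-1,k-1).
S(10,7) = 5880, S(10,6) = 22827
S(11,7) = 7*5880 + 22827 = 41160 + 22827
S(11,7) = 63987


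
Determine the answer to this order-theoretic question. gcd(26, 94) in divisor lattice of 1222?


Meet=gcd.
gcd(26,94)=2


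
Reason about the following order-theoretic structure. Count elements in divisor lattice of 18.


Divisors of 18: [1, 2, 3, 6, 9, 18]
Count: 6


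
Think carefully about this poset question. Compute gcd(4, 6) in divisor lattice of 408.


In a divisor lattice, meet = gcd (greatest common divisor).
By Euclidean algorithm or factoring: gcd(4,6) = 2


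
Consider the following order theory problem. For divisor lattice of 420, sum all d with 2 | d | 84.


Interval [2,84] in divisors of 420: [2, 4, 6, 12, 14, 28, 42, 84]
Sum = 192


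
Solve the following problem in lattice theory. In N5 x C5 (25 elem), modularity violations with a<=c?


Modular law: if a <= c then a v (b ^ c) = (a v b) ^ c.
Check all triples (a,b,c) with a <= c among 25 elements.
  e.g. a=(a,0), b=(c,0), c=(b,0): lhs=(a,0) != rhs=(b,0)
  e.g. a=(a,0), b=(c,1), c=(b,0): lhs=(a,0) != rhs=(b,0)
Total violating triples: 75


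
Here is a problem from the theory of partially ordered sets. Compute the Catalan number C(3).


C(n) = C(2n, n) / (n+1).
C(6, 3) = 20
C(3) = 20 / 4 = 5


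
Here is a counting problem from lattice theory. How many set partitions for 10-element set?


B(n) = number of set partitions of an n-element set.
B(n) satisfies the recurrence: B(n+1) = sum_k C(n,k)*B(k).
B(10) = 115975


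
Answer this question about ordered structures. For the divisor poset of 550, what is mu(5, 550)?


In a divisor lattice, mu(a,b) = mu(b/a) where mu is the classical Mobius function.
b/a = 550/5 = 110
Prime factorization of 110: primes [2, 5, 11]
110 is squarefree with 3 prime factor(s), so mu(110) = (-1)^3 = -1


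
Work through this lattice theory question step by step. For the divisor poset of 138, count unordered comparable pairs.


A comparable pair {a,b} has a < b or b < a in the order.
Count unordered pairs where one element is strictly below the other.
Examples: {1,2}, {1,3}, {1,6}, {1,23}, ...
Total comparable pairs: 19
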